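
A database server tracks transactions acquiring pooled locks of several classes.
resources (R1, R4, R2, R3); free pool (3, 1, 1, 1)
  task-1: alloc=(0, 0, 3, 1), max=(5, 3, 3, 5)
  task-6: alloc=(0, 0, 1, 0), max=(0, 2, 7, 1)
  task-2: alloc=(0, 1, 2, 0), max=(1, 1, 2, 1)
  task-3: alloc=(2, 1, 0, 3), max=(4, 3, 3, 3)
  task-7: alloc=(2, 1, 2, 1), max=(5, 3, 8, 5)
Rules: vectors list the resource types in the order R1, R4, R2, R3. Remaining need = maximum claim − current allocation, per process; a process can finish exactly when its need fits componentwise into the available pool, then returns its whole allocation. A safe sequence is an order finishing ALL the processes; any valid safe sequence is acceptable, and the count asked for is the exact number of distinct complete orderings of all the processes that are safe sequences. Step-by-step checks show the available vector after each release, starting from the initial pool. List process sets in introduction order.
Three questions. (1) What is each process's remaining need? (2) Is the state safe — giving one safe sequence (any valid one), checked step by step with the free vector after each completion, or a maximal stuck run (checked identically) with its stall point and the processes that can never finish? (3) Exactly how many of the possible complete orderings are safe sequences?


(1) Need matrix, components ordered R1, R4, R2, R3:
  task-1: (5, 3, 0, 4)
  task-6: (0, 2, 6, 1)
  task-2: (1, 0, 0, 1)
  task-3: (2, 2, 3, 0)
  task-7: (3, 2, 6, 4)
(2) The state is SAFE; one workable sequence: task-2, task-3, task-1, task-7, task-6.
Key observation: reading the order forward, task-2 is the first process whose need (1, 0, 0, 1) meets the free pool (3, 1, 1, 1) exactly on a resource it requests.
Verifying each step:
  pool = (3, 1, 1, 1)
  run task-2 (needs (1, 0, 0, 1), free (3, 1, 1, 1)); after release of (0, 1, 2, 0) the pool is (3, 2, 3, 1)
  run task-3 (needs (2, 2, 3, 0), free (3, 2, 3, 1)); after release of (2, 1, 0, 3) the pool is (5, 3, 3, 4)
  run task-1 (needs (5, 3, 0, 4), free (5, 3, 3, 4)); after release of (0, 0, 3, 1) the pool is (5, 3, 6, 5)
  run task-7 (needs (3, 2, 6, 4), free (5, 3, 6, 5)); after release of (2, 1, 2, 1) the pool is (7, 4, 8, 6)
  run task-6 (needs (0, 2, 6, 1), free (7, 4, 8, 6)); after release of (0, 0, 1, 0) the pool is (7, 4, 9, 6)
(3) Precisely 2 of the possible complete orderings are safe sequences.


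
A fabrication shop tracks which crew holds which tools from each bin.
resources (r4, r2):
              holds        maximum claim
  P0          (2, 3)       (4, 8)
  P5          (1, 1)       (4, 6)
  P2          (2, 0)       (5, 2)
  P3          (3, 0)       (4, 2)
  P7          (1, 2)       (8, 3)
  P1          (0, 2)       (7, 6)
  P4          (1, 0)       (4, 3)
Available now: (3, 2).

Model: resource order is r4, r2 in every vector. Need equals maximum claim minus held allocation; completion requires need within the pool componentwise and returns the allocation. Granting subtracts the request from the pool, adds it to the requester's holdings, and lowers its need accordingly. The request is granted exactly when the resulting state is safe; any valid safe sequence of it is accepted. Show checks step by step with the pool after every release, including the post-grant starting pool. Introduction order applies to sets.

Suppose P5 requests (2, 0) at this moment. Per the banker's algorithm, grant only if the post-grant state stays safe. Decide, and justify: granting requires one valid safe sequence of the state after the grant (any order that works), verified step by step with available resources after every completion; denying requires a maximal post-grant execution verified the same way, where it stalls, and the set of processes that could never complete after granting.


DENY — the pretend-granted state is unsafe.
Key observation: after P3, P2 the pool peaks at (6, 2), and each blocked process is short somewhere: P0 on r2; P5 on r2; P7 on r4; P1 on r4, r2; P4 on r2.
After a pretend grant, a maximal execution: P3, P2 — then nothing else fits. Step-by-step check:
  pool = (1, 2)
  P3 needs (1, 2) <= (1, 2) -> finishes; pool += (3, 0) = (4, 2)
  P2 needs (3, 2) <= (4, 2) -> finishes; pool += (2, 0) = (6, 2)
  blocked: P0 wants (2, 5), pool (6, 2) — not enough r2
  blocked: P5 wants (1, 5), pool (6, 2) — not enough r2
  blocked: P7 wants (7, 1), pool (6, 2) — not enough r4
  blocked: P1 wants (7, 4), pool (6, 2) — not enough r4 and r2
  blocked: P4 wants (3, 3), pool (6, 2) — not enough r2
Post-grant, the permanently blocked set is P0, P5, P7, P1 and P4.


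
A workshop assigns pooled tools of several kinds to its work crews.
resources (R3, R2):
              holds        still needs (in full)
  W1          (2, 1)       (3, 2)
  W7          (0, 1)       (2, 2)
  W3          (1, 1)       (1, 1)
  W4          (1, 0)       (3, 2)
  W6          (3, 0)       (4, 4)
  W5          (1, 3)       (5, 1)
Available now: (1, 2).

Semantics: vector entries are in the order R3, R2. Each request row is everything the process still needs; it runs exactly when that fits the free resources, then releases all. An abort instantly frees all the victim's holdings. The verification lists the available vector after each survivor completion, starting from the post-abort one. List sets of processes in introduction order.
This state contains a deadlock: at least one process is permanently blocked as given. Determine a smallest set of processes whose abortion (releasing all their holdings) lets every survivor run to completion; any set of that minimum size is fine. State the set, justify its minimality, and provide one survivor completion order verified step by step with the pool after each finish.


Abort W5.
Key observation: the returned (1, 3) from W5 is what brings W4 — unrunnable before, under any order — into play at step 2.
No smaller set exists: with zero aborts the deadlock remains.
The survivors complete as W3, W4, W7, W6, W1. Verifying each step (starting from the post-abort pool):
  pool = (2, 5)
  run W3 (needs (1, 1), free (2, 5)); after release of (1, 1) the pool is (3, 6)
  run W4 (needs (3, 2), free (3, 6)); after release of (1, 0) the pool is (4, 6)
  run W7 (needs (2, 2), free (4, 6)); after release of (0, 1) the pool is (4, 7)
  run W6 (needs (4, 4), free (4, 7)); after release of (3, 0) the pool is (7, 7)
  run W1 (needs (3, 2), free (7, 7)); after release of (2, 1) the pool is (9, 8)


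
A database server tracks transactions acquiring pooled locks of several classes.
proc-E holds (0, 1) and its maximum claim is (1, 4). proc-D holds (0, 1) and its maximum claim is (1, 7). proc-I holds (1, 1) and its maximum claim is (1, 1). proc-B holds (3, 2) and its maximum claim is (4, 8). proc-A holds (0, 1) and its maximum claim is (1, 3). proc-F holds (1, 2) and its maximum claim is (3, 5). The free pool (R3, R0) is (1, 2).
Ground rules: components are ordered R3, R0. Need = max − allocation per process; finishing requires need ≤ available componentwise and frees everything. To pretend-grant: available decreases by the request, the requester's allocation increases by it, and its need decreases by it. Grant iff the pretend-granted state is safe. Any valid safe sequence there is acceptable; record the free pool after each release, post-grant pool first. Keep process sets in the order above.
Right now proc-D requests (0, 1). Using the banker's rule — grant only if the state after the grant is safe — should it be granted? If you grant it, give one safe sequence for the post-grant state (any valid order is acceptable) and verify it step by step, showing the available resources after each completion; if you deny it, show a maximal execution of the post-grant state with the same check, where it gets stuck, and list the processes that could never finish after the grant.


GRANT. The post-grant state is safe; one safe sequence: proc-I, proc-A, proc-E, proc-F, proc-D, proc-B.
Key observation: (1, 1) free after granting still covers proc-I first, and each release covers the next.
Verifying the post-grant state step by step:
  pool = (1, 1)
  run proc-I (needs (0, 0), free (1, 1)); after release of (1, 1) the pool is (2, 2)
  run proc-A (needs (1, 2), free (2, 2)); after release of (0, 1) the pool is (2, 3)
  run proc-E (needs (1, 3), free (2, 3)); after release of (0, 1) the pool is (2, 4)
  run proc-F (needs (2, 3), free (2, 4)); after release of (1, 2) the pool is (3, 6)
  run proc-D (needs (1, 5), free (3, 6)); after release of (0, 2) the pool is (3, 8)
  run proc-B (needs (1, 6), free (3, 8)); after release of (3, 2) the pool is (6, 10)


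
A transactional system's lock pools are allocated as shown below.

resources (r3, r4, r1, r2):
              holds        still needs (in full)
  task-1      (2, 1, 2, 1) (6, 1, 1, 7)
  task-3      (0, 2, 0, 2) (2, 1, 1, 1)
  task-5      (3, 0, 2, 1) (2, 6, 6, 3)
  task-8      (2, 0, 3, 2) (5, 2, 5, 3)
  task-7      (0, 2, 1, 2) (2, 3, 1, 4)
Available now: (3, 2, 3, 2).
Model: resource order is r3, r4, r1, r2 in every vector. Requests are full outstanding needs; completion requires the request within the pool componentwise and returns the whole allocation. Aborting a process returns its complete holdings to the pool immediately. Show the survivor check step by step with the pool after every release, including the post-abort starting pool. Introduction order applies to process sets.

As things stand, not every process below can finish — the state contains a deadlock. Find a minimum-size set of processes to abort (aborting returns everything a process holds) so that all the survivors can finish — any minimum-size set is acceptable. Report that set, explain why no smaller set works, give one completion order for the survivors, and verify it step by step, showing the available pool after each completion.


Abort task-1.
Key observation: task-8 could never have finished before the abort; with (2, 1, 2, 1) returned by task-1, it fits at step 2.
Minimality: the empty abort set fails — the state is deadlocked as it stands.
Survivors finish in the order: task-3, task-8, task-7, task-5. Step-by-step check (pool after the aborts first):
  pool = (5, 3, 5, 3)
  task-3 needs (2, 1, 1, 1) <= (5, 3, 5, 3) -> finishes; pool += (0, 2, 0, 2) = (5, 5, 5, 5)
  task-8 needs (5, 2, 5, 3) <= (5, 5, 5, 5) -> finishes; pool += (2, 0, 3, 2) = (7, 5, 8, 7)
  task-7 needs (2, 3, 1, 4) <= (7, 5, 8, 7) -> finishes; pool += (0, 2, 1, 2) = (7, 7, 9, 9)
  task-5 needs (2, 6, 6, 3) <= (7, 7, 9, 9) -> finishes; pool += (3, 0, 2, 1) = (10, 7, 11, 10)


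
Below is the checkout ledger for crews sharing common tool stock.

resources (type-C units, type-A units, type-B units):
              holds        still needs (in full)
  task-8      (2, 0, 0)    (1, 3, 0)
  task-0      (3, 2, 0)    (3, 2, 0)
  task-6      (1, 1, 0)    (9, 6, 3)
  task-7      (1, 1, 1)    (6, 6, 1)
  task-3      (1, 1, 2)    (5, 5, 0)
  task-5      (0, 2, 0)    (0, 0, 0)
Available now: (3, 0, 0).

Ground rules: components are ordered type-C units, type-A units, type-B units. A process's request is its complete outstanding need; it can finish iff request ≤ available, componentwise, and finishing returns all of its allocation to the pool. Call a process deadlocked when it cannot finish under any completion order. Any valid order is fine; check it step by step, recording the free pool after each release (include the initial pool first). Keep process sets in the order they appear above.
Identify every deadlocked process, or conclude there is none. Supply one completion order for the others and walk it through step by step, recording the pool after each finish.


Deadlocked: task-6, task-7 and task-3.
Key observation: even finishing task-5, task-0, task-8 leaves just (8, 4, 0) free — too little type-A units for any of the remaining processes.
A valid finishing order for the others: task-5, task-0, task-8. Verifying each step:
  pool = (3, 0, 0)
  task-5 needs (0, 0, 0) <= (3, 0, 0) -> finishes; pool += (0, 2, 0) = (3, 2, 0)
  task-0 needs (3, 2, 0) <= (3, 2, 0) -> finishes; pool += (3, 2, 0) = (6, 4, 0)
  task-8 needs (1, 3, 0) <= (6, 4, 0) -> finishes; pool += (2, 0, 0) = (8, 4, 0)
The stuck group stays short no matter what:
  task-6 still needs (9, 6, 3) but only (8, 4, 0) is free — short on type-C units, type-A units and type-B units
  task-7 still needs (6, 6, 1) but only (8, 4, 0) is free — short on type-A units and type-B units
  task-3 still needs (5, 5, 0) but only (8, 4, 0) is free — short on type-A units


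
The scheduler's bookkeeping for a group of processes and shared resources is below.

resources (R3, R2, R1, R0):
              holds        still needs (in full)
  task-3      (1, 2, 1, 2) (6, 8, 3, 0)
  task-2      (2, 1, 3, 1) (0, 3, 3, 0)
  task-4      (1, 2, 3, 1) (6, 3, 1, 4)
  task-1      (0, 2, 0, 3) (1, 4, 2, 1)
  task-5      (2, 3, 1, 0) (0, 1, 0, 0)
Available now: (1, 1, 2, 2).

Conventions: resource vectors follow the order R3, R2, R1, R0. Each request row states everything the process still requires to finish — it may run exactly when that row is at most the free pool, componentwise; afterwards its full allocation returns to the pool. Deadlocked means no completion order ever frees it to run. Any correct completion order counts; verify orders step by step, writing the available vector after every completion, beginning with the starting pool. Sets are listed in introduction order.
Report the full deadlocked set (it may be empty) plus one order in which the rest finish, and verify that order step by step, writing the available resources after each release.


Deadlocked: task-3 and task-4.
Key observation: task-5, task-1, task-2 can finish, but then (5, 7, 6, 6) is all there is, and the blocked group's R3 demands exceed it.
A valid finishing order for the others: task-5, task-1, task-2. Check, step by step:
  pool = (1, 1, 2, 2)
  task-5 needs (0, 1, 0, 0) <= (1, 1, 2, 2) -> finishes; pool += (2, 3, 1, 0) = (3, 4, 3, 2)
  task-1 needs (1, 4, 2, 1) <= (3, 4, 3, 2) -> finishes; pool += (0, 2, 0, 3) = (3, 6, 3, 5)
  task-2 needs (0, 3, 3, 0) <= (3, 6, 3, 5) -> finishes; pool += (2, 1, 3, 1) = (5, 7, 6, 6)
The stuck group stays short no matter what:
  task-3 cannot run: need (6, 8, 3, 0) vs free (5, 7, 6, 6) (insufficient R3 and R2)
  task-4 cannot run: need (6, 3, 1, 4) vs free (5, 7, 6, 6) (insufficient R3)


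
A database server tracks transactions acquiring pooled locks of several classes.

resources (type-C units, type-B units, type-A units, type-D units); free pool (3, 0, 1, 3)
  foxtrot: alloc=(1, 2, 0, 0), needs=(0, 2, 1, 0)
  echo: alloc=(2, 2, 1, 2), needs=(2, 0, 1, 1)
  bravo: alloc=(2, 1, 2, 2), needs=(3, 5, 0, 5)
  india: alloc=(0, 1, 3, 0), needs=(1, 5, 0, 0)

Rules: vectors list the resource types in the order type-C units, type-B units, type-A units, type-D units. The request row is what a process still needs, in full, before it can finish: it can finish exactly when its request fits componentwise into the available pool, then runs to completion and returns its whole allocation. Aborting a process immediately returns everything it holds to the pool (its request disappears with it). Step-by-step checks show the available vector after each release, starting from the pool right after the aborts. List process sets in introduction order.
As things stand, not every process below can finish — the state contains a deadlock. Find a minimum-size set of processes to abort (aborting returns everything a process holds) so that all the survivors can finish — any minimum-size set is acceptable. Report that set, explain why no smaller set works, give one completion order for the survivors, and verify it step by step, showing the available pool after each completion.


Abort bravo.
Key observation: aborting bravo returns (2, 1, 2, 2), and india — hopeless before — runs at step 3 with the returned capacity in the pool.
Minimality: the empty abort set fails — the state is deadlocked as it stands.
Survivors finish in the order: echo, foxtrot, india. Step-by-step check (pool after the aborts first):
  pool = (5, 1, 3, 5)
  echo needs (2, 0, 1, 1) <= (5, 1, 3, 5) -> finishes; pool += (2, 2, 1, 2) = (7, 3, 4, 7)
  foxtrot needs (0, 2, 1, 0) <= (7, 3, 4, 7) -> finishes; pool += (1, 2, 0, 0) = (8, 5, 4, 7)
  india needs (1, 5, 0, 0) <= (8, 5, 4, 7) -> finishes; pool += (0, 1, 3, 0) = (8, 6, 7, 7)


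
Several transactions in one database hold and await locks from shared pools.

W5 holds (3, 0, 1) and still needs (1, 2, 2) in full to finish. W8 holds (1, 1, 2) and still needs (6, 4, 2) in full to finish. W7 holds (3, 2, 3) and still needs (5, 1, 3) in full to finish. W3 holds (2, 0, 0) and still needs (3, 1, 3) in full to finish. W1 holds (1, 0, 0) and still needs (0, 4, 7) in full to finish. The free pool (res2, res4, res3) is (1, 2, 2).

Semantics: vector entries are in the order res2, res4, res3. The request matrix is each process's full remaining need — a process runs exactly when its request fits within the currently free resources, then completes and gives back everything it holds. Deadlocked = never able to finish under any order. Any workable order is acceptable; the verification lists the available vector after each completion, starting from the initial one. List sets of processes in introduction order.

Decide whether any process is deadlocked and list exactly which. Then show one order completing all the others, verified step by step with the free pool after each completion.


No process is deadlocked.
Key observation: W5 leads a chain of completions in which each release enables another process.
The rest can finish in the order W5, W3, W7, W8, W1. Walking it through:
  pool = (1, 2, 2)
  run W5 (needs (1, 2, 2), free (1, 2, 2)); after release of (3, 0, 1) the pool is (4, 2, 3)
  run W3 (needs (3, 1, 3), free (4, 2, 3)); after release of (2, 0, 0) the pool is (6, 2, 3)
  run W7 (needs (5, 1, 3), free (6, 2, 3)); after release of (3, 2, 3) the pool is (9, 4, 6)
  run W8 (needs (6, 4, 2), free (9, 4, 6)); after release of (1, 1, 2) the pool is (10, 5, 8)
  run W1 (needs (0, 4, 7), free (10, 5, 8)); after release of (1, 0, 0) the pool is (11, 5, 8)


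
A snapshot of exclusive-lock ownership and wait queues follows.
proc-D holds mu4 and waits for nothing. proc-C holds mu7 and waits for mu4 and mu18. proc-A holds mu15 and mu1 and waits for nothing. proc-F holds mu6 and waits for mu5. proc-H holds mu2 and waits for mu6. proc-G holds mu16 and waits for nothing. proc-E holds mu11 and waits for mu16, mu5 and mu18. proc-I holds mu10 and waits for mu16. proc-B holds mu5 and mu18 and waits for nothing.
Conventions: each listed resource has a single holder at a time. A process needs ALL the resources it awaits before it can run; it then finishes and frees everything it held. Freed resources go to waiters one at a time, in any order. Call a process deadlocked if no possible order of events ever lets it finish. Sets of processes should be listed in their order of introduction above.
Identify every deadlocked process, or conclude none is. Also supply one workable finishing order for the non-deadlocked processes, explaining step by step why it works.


No process is deadlocked.
Key observation: the waits form no ring: some process can always run, and its releases unblock the others one by one.
The rest can finish in the order proc-A, proc-G, proc-B, proc-E, proc-D, proc-I, proc-F, proc-C, proc-H.
Check, step by step:
  proc-A: no waits; runs immediately, freeing mu15 and mu1
  proc-G: no waits; runs immediately, freeing mu16
  proc-B: no waits; runs immediately, freeing mu5 and mu18
  proc-E waits on mu16, mu5 and mu18 — all released -> runs and releases mu11
  proc-D: no waits; runs immediately, freeing mu4
  proc-I waits on mu16 — all released -> runs and releases mu10
  proc-F waits on mu5 — all released -> runs and releases mu6
  proc-C waits on mu4 and mu18 — all released -> runs and releases mu7
  proc-H waits on mu6 — all released -> runs and releases mu2


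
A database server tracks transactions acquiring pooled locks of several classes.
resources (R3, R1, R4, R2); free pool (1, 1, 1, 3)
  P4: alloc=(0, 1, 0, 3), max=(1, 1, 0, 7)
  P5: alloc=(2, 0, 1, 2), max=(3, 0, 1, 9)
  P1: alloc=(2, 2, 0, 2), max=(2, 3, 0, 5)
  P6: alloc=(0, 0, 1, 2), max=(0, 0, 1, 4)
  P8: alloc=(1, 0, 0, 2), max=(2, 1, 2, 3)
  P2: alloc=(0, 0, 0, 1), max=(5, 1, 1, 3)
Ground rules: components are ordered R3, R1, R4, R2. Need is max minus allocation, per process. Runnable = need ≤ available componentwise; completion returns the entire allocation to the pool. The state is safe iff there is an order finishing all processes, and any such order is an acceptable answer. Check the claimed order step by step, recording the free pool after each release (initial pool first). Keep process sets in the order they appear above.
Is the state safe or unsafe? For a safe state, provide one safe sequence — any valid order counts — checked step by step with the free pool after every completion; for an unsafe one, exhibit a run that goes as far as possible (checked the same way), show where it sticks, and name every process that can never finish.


The state is SAFE; one workable sequence: P6, P8, P5, P1, P2, P4.
Key observation: P8 marks the first exact bind of the order: its need (1, 1, 2, 1) fits the free (1, 1, 2, 5) with zero slack on a requested resource.
Verifying each step:
  pool = (1, 1, 1, 3)
  run P6 (needs (0, 0, 0, 2), free (1, 1, 1, 3)); after release of (0, 0, 1, 2) the pool is (1, 1, 2, 5)
  run P8 (needs (1, 1, 2, 1), free (1, 1, 2, 5)); after release of (1, 0, 0, 2) the pool is (2, 1, 2, 7)
  run P5 (needs (1, 0, 0, 7), free (2, 1, 2, 7)); after release of (2, 0, 1, 2) the pool is (4, 1, 3, 9)
  run P1 (needs (0, 1, 0, 3), free (4, 1, 3, 9)); after release of (2, 2, 0, 2) the pool is (6, 3, 3, 11)
  run P2 (needs (5, 1, 1, 2), free (6, 3, 3, 11)); after release of (0, 0, 0, 1) the pool is (6, 3, 3, 12)
  run P4 (needs (1, 0, 0, 4), free (6, 3, 3, 12)); after release of (0, 1, 0, 3) the pool is (6, 4, 3, 15)


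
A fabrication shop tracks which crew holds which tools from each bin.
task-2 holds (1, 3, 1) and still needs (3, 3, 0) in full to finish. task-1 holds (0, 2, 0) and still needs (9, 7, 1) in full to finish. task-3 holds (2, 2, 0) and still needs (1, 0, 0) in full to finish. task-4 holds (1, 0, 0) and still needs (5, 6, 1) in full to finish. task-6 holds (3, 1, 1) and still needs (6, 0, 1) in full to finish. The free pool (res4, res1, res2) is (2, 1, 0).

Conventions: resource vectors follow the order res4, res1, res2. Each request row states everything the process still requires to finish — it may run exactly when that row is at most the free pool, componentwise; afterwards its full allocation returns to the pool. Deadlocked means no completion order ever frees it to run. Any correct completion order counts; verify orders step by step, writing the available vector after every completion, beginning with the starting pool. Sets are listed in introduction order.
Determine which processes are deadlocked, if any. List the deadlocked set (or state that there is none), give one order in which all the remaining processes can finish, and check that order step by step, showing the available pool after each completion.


The deadlocked set is empty.
Key observation: there is always a runnable process — task-3 first — so the state unwinds completely.
A valid finishing order for the others: task-3, task-2, task-4, task-6, task-1. Verifying each step:
  pool = (2, 1, 0)
  task-3: need (1, 0, 0) fits (2, 1, 0); releases (2, 2, 0), pool now (4, 3, 0)
  task-2: need (3, 3, 0) fits (4, 3, 0); releases (1, 3, 1), pool now (5, 6, 1)
  task-4: need (5, 6, 1) fits (5, 6, 1); releases (1, 0, 0), pool now (6, 6, 1)
  task-6: need (6, 0, 1) fits (6, 6, 1); releases (3, 1, 1), pool now (9, 7, 2)
  task-1: need (9, 7, 1) fits (9, 7, 2); releases (0, 2, 0), pool now (9, 9, 2)


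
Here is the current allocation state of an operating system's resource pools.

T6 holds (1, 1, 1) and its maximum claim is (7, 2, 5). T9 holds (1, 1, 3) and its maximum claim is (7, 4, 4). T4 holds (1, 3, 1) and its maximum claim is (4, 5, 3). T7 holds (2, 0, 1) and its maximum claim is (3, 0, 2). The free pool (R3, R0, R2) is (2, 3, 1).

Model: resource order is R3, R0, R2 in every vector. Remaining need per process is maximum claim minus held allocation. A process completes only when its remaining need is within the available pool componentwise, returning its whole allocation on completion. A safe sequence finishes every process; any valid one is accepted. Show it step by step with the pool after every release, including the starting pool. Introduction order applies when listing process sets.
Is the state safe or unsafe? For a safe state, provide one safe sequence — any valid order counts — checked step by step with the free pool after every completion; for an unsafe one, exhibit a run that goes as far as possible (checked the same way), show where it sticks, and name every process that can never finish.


UNSAFE — no complete ordering exists.
Key observation: R3 is the bottleneck — with T7, T4 done the pool holds (5, 6, 3), short of every remaining need.
The run T7, T4 cannot be extended any further. Verifying each step:
  pool = (2, 3, 1)
  T7 needs (1, 0, 1) <= (2, 3, 1) -> finishes; pool += (2, 0, 1) = (4, 3, 2)
  T4 needs (3, 2, 2) <= (4, 3, 2) -> finishes; pool += (1, 3, 1) = (5, 6, 3)
  T6 still needs (6, 1, 4) but only (5, 6, 3) is free — short on R3 and R2
  T9 still needs (6, 3, 1) but only (5, 6, 3) is free — short on R3
Processes that can never finish: T6 and T9.


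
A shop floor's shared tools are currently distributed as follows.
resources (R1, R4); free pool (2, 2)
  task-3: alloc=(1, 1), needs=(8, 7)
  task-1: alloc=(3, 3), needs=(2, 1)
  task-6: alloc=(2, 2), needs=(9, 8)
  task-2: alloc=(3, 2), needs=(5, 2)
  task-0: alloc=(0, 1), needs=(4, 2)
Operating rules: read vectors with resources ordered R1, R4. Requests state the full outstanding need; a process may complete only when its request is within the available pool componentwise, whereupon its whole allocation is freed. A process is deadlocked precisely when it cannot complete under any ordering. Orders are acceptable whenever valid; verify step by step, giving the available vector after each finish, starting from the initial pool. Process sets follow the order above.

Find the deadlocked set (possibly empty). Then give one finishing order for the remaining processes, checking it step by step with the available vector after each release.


No process is deadlocked.
Key observation: no deadlock: task-1 fits now, and the freed resources carry the rest through.
The rest can finish in the order task-1, task-0, task-2, task-3, task-6. Step-by-step check:
  pool = (2, 2)
  task-1: need (2, 1) fits (2, 2); releases (3, 3), pool now (5, 5)
  task-0: need (4, 2) fits (5, 5); releases (0, 1), pool now (5, 6)
  task-2: need (5, 2) fits (5, 6); releases (3, 2), pool now (8, 8)
  task-3: need (8, 7) fits (8, 8); releases (1, 1), pool now (9, 9)
  task-6: need (9, 8) fits (9, 9); releases (2, 2), pool now (11, 11)


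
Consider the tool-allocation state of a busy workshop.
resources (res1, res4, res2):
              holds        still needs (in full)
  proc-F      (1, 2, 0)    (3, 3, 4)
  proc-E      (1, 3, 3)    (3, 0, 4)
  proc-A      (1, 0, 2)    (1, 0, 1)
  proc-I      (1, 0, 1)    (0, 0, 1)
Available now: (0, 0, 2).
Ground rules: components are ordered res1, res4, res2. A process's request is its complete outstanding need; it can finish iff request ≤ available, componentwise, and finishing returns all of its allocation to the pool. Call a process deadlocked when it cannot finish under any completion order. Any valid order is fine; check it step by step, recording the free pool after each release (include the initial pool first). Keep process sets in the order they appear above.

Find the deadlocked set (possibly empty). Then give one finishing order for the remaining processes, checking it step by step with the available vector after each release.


Deadlocked set: proc-F and proc-E.
Key observation: res1 is the bottleneck — with proc-I, proc-A done the pool holds (2, 0, 5), short of every remaining need.
One completion order for the rest: proc-I, proc-A. Check, step by step:
  pool = (0, 0, 2)
  proc-I: need (0, 0, 1) fits (0, 0, 2); releases (1, 0, 1), pool now (1, 0, 3)
  proc-A: need (1, 0, 1) fits (1, 0, 3); releases (1, 0, 2), pool now (2, 0, 5)
The stuck group stays short no matter what:
  blocked: proc-F wants (3, 3, 4), pool (2, 0, 5) — not enough res1 and res4
  blocked: proc-E wants (3, 0, 4), pool (2, 0, 5) — not enough res1


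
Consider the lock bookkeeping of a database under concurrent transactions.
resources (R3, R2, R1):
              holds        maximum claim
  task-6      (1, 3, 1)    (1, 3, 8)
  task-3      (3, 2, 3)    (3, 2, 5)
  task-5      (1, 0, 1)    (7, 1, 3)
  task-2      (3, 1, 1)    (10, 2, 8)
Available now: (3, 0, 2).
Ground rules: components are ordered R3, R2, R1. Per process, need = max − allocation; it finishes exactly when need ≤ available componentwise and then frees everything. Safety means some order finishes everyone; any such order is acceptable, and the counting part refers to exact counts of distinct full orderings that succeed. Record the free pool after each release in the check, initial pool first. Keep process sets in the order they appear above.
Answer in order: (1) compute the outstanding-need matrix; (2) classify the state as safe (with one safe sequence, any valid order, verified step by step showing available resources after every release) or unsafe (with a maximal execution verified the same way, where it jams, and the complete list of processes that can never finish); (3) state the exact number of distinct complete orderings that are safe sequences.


(1) Outstanding need per process (order R3, R2, R1):
  task-6: (0, 0, 7)
  task-3: (0, 0, 2)
  task-5: (6, 1, 2)
  task-2: (7, 1, 7)
(2) UNSAFE.
Key observation: once task-3, task-5 finish, the pool peaks at (7, 2, 6) — and every remaining process still needs more R1 than that.
Going as far as possible: task-3, task-5; after that, nothing fits. Check, step by step:
  pool = (3, 0, 2)
  task-3 needs (0, 0, 2) <= (3, 0, 2) -> finishes; pool += (3, 2, 3) = (6, 2, 5)
  task-5 needs (6, 1, 2) <= (6, 2, 5) -> finishes; pool += (1, 0, 1) = (7, 2, 6)
  task-6 still needs (0, 0, 7) but only (7, 2, 6) is free — short on R1
  task-2 still needs (7, 1, 7) but only (7, 2, 6) is free — short on R1
Processes that can never finish: task-6 and task-2.
(3) The exact count: 0 of the possible complete orderings are safe sequences.


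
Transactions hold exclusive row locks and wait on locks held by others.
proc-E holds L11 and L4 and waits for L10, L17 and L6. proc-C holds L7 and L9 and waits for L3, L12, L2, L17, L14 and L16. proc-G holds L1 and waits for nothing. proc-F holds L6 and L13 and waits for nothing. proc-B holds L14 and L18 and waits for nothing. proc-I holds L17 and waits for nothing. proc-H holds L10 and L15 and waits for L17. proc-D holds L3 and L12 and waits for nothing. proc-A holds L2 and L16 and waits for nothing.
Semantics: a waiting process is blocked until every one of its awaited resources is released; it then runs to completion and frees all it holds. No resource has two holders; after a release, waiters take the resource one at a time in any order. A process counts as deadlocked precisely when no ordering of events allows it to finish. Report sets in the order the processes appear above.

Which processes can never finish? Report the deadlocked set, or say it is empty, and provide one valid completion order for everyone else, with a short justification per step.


The deadlocked set is empty.
Key observation: although several processes wait, no cycle exists — each chain bottoms out at a free runner.
One completion order for the rest: proc-D, proc-G, proc-F, proc-I, proc-B, proc-H, proc-A, proc-E, proc-C.
Step-by-step check:
  proc-D: no waits; runs immediately, freeing L3 and L12
  proc-G: no waits; runs immediately, freeing L1
  proc-F: no waits; runs immediately, freeing L6 and L13
  proc-I: no waits; runs immediately, freeing L17
  proc-B: no waits; runs immediately, freeing L14 and L18
  proc-H waits on L17 — all released -> runs and releases L10 and L15
  proc-A: no waits; runs immediately, freeing L2 and L16
  proc-E waits on L10, L17 and L6 — all released -> runs and releases L11 and L4
  proc-C waits on L3, L12, L2, L17, L14 and L16 — all released -> runs and releases L7 and L9


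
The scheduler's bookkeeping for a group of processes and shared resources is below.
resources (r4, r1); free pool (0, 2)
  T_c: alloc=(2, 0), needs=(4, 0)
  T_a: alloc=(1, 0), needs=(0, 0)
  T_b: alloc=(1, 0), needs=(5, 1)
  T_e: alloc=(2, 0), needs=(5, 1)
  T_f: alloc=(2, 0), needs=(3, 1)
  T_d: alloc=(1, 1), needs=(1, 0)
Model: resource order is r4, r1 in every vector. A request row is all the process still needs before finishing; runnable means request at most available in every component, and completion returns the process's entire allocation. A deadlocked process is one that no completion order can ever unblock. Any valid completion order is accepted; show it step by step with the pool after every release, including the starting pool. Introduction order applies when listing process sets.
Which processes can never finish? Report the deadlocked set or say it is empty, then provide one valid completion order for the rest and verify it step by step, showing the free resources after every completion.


The deadlocked set is T_c, T_b, T_e and T_f.
Key observation: the pool after T_a, T_d is (2, 3); every surviving request exceeds it in r4, so progress ends there.
The rest can finish in the order T_a, T_d. Check, step by step:
  pool = (0, 2)
  run T_a (needs (0, 0), free (0, 2)); after release of (1, 0) the pool is (1, 2)
  run T_d (needs (1, 0), free (1, 2)); after release of (1, 1) the pool is (2, 3)
The stuck group stays short no matter what:
  T_c still needs (4, 0) but only (2, 3) is free — short on r4
  T_b still needs (5, 1) but only (2, 3) is free — short on r4
  T_e still needs (5, 1) but only (2, 3) is free — short on r4
  T_f still needs (3, 1) but only (2, 3) is free — short on r4


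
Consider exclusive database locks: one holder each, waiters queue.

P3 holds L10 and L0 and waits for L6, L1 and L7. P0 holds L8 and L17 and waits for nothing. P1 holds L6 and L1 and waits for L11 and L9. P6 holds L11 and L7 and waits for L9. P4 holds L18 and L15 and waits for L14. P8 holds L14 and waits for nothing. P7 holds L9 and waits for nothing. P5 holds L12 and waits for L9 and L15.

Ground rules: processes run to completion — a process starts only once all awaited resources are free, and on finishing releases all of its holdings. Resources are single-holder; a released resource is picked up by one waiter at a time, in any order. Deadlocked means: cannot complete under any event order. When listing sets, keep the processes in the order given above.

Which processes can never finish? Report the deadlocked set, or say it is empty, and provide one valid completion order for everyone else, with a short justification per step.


No process is deadlocked.
Key observation: every chain of waits terminates; starting from the processes that wait on nothing, all the rest unlock in turn.
One completion order for the rest: P7, P8, P6, P1, P4, P3, P5, P0.
Step-by-step check:
  P7 waits on nothing -> runs at once and releases L9
  P8 waits on nothing -> runs at once and releases L14
  P6 waits on L9 — all released -> runs and releases L11 and L7
  P1 waits on L11 and L9 — all released -> runs and releases L6 and L1
  P4 waits on L14 — all released -> runs and releases L18 and L15
  P3 waits on L6, L1 and L7 — all released -> runs and releases L10 and L0
  P5 waits on L9 and L15 — all released -> runs and releases L12
  P0 waits on nothing -> runs at once and releases L8 and L17


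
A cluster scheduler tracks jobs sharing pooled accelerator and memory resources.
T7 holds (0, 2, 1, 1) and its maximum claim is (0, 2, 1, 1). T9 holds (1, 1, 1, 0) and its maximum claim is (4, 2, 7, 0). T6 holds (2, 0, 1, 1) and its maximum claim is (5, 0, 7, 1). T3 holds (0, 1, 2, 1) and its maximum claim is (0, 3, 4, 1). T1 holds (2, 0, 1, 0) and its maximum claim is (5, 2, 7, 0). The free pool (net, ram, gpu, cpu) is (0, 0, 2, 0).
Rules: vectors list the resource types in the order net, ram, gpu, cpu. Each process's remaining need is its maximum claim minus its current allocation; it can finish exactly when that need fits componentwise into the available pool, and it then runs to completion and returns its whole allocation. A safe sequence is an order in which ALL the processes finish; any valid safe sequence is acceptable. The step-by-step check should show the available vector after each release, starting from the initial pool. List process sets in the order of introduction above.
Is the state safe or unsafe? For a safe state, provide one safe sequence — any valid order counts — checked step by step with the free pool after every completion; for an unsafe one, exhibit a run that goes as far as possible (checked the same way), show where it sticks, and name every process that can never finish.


UNSAFE — no complete ordering exists.
Key observation: after T7, T3 complete, (0, 3, 5, 2) is the best the pool ever gets, yet each leftover process wants more net.
The run T7, T3 cannot be extended any further. Step-by-step check:
  pool = (0, 0, 2, 0)
  T7: need (0, 0, 0, 0) fits (0, 0, 2, 0); releases (0, 2, 1, 1), pool now (0, 2, 3, 1)
  T3: need (0, 2, 2, 0) fits (0, 2, 3, 1); releases (0, 1, 2, 1), pool now (0, 3, 5, 2)
  T9 cannot run: need (3, 1, 6, 0) vs free (0, 3, 5, 2) (insufficient net and gpu)
  T6 cannot run: need (3, 0, 6, 0) vs free (0, 3, 5, 2) (insufficient net and gpu)
  T1 cannot run: need (3, 2, 6, 0) vs free (0, 3, 5, 2) (insufficient net and gpu)
Processes that can never finish: T9, T6 and T1.


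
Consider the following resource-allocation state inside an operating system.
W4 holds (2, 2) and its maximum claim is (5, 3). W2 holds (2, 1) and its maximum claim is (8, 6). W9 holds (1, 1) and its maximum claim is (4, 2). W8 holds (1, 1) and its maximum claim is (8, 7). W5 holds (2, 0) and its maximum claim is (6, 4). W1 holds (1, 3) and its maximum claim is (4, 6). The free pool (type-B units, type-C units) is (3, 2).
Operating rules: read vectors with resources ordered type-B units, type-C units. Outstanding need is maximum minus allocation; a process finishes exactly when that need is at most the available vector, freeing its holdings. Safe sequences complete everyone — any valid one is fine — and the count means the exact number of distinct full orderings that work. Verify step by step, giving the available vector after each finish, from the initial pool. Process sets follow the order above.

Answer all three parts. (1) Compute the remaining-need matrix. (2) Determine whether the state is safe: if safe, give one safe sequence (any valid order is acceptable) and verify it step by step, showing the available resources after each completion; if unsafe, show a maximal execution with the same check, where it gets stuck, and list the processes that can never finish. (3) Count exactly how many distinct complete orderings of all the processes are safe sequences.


(1) Outstanding need per process (order type-B units, type-C units):
  W4: (3, 1)
  W2: (6, 5)
  W9: (3, 1)
  W8: (7, 6)
  W5: (4, 4)
  W1: (3, 3)
(2) SAFE. One safe sequence: W9, W4, W1, W8, W5, W2.
Key observation: W9 is the earliest step where a requested resource binds exactly: need (3, 1), pool (3, 2) at its turn.
Step-by-step check:
  pool = (3, 2)
  W9 needs (3, 1) <= (3, 2) -> finishes; pool += (1, 1) = (4, 3)
  W4 needs (3, 1) <= (4, 3) -> finishes; pool += (2, 2) = (6, 5)
  W1 needs (3, 3) <= (6, 5) -> finishes; pool += (1, 3) = (7, 8)
  W8 needs (7, 6) <= (7, 8) -> finishes; pool += (1, 1) = (8, 9)
  W5 needs (4, 4) <= (8, 9) -> finishes; pool += (2, 0) = (10, 9)
  W2 needs (6, 5) <= (10, 9) -> finishes; pool += (2, 1) = (12, 10)
(3) Precisely 72 of the possible complete orderings are safe sequences.


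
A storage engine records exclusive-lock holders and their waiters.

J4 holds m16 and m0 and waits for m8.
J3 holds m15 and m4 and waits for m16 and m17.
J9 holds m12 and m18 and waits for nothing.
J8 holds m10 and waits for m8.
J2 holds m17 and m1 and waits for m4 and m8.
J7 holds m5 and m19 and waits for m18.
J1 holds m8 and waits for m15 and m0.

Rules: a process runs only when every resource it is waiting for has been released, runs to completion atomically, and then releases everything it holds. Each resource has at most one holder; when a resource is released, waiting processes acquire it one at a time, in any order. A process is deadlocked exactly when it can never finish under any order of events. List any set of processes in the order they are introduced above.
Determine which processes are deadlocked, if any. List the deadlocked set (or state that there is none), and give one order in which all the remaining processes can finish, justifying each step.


Deadlocked set: J4, J3, J8, J2 and J1.
Key observation: J4 -> J1 -> J4 is a circular wait — nothing in it can go first; J3 and J2 are caught in further circular waits and J8 waits into the deadlock from upstream.
A valid finishing order for the others: J9, J7.
Verifying each step:
  J9 waits on nothing -> runs at once and releases m12 and m18
  J7 waits on m18 — all released -> runs and releases m5 and m19
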